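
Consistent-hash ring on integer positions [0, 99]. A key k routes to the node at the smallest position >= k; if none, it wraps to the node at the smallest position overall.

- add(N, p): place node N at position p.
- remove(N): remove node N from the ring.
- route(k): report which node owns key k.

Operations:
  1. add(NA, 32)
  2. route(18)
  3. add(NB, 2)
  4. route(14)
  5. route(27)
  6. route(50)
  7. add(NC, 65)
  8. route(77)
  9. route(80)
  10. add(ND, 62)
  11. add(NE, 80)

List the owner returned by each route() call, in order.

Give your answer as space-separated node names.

Answer: NA NA NA NB NB NB

Derivation:
Op 1: add NA@32 -> ring=[32:NA]
Op 2: route key 18: smallest pos >= 18 is 32 -> NA
Op 3: add NB@2 -> ring=[2:NB,32:NA]
Op 4: route key 14: smallest pos >= 14 is 32 -> NA
Op 5: route key 27: smallest pos >= 27 is 32 -> NA
Op 6: route key 50: none >= 50, wrap to smallest pos 2 -> NB
Op 7: add NC@65 -> ring=[2:NB,32:NA,65:NC]
Op 8: route key 77: none >= 77, wrap to smallest pos 2 -> NB
Op 9: route key 80: none >= 80, wrap to smallest pos 2 -> NB
Op 10: add ND@62 -> ring=[2:NB,32:NA,62:ND,65:NC]
Op 11: add NE@80 -> ring=[2:NB,32:NA,62:ND,65:NC,80:NE]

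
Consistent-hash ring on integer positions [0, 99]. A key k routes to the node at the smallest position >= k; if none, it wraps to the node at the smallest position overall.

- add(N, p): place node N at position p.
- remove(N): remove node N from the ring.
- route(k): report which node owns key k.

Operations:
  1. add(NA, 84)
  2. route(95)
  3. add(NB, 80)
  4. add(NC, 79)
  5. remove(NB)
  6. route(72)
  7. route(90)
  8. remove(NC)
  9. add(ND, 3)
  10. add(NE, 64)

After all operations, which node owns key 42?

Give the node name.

Answer: NE

Derivation:
Op 1: add NA@84 -> ring=[84:NA]
Op 2: route key 95: none >= 95, wrap to smallest pos 84 -> NA
Op 3: add NB@80 -> ring=[80:NB,84:NA]
Op 4: add NC@79 -> ring=[79:NC,80:NB,84:NA]
Op 5: remove NB -> ring=[79:NC,84:NA]
Op 6: route key 72: smallest pos >= 72 is 79 -> NC
Op 7: route key 90: none >= 90, wrap to smallest pos 79 -> NC
Op 8: remove NC -> ring=[84:NA]
Op 9: add ND@3 -> ring=[3:ND,84:NA]
Op 10: add NE@64 -> ring=[3:ND,64:NE,84:NA]
Final route key 42: smallest pos >= 42 is 64 -> NE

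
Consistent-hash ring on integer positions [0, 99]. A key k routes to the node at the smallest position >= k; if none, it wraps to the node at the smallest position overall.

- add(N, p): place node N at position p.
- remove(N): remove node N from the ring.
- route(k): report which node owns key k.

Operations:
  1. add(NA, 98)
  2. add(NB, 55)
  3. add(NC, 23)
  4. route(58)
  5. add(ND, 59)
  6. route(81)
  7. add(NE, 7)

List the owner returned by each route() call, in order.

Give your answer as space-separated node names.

Answer: NA NA

Derivation:
Op 1: add NA@98 -> ring=[98:NA]
Op 2: add NB@55 -> ring=[55:NB,98:NA]
Op 3: add NC@23 -> ring=[23:NC,55:NB,98:NA]
Op 4: route key 58: smallest pos >= 58 is 98 -> NA
Op 5: add ND@59 -> ring=[23:NC,55:NB,59:ND,98:NA]
Op 6: route key 81: smallest pos >= 81 is 98 -> NA
Op 7: add NE@7 -> ring=[7:NE,23:NC,55:NB,59:ND,98:NA]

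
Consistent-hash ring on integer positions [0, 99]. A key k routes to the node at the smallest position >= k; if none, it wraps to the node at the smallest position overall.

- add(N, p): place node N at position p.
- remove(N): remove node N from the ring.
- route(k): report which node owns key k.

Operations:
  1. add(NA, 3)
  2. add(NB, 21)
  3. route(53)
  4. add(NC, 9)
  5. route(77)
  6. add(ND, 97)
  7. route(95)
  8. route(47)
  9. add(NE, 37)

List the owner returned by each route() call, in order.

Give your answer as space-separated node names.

Answer: NA NA ND ND

Derivation:
Op 1: add NA@3 -> ring=[3:NA]
Op 2: add NB@21 -> ring=[3:NA,21:NB]
Op 3: route key 53: none >= 53, wrap to smallest pos 3 -> NA
Op 4: add NC@9 -> ring=[3:NA,9:NC,21:NB]
Op 5: route key 77: none >= 77, wrap to smallest pos 3 -> NA
Op 6: add ND@97 -> ring=[3:NA,9:NC,21:NB,97:ND]
Op 7: route key 95: smallest pos >= 95 is 97 -> ND
Op 8: route key 47: smallest pos >= 47 is 97 -> ND
Op 9: add NE@37 -> ring=[3:NA,9:NC,21:NB,37:NE,97:ND]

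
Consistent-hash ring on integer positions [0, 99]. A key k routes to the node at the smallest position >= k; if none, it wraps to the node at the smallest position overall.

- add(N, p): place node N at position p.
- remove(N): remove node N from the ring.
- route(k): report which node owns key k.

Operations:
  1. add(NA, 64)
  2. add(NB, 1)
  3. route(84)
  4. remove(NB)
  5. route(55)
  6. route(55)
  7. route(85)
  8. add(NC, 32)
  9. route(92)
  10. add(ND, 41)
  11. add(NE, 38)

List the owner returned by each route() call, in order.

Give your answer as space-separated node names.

Answer: NB NA NA NA NC

Derivation:
Op 1: add NA@64 -> ring=[64:NA]
Op 2: add NB@1 -> ring=[1:NB,64:NA]
Op 3: route key 84: none >= 84, wrap to smallest pos 1 -> NB
Op 4: remove NB -> ring=[64:NA]
Op 5: route key 55: smallest pos >= 55 is 64 -> NA
Op 6: route key 55: smallest pos >= 55 is 64 -> NA
Op 7: route key 85: none >= 85, wrap to smallest pos 64 -> NA
Op 8: add NC@32 -> ring=[32:NC,64:NA]
Op 9: route key 92: none >= 92, wrap to smallest pos 32 -> NC
Op 10: add ND@41 -> ring=[32:NC,41:ND,64:NA]
Op 11: add NE@38 -> ring=[32:NC,38:NE,41:ND,64:NA]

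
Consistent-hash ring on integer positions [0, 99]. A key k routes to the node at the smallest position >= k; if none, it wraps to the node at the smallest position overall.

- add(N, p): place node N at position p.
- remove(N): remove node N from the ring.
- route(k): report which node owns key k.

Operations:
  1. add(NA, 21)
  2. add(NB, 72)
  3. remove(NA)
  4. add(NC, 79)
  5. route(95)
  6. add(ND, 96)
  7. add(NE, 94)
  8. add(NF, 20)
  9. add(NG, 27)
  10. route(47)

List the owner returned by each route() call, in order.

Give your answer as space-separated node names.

Op 1: add NA@21 -> ring=[21:NA]
Op 2: add NB@72 -> ring=[21:NA,72:NB]
Op 3: remove NA -> ring=[72:NB]
Op 4: add NC@79 -> ring=[72:NB,79:NC]
Op 5: route key 95: none >= 95, wrap to smallest pos 72 -> NB
Op 6: add ND@96 -> ring=[72:NB,79:NC,96:ND]
Op 7: add NE@94 -> ring=[72:NB,79:NC,94:NE,96:ND]
Op 8: add NF@20 -> ring=[20:NF,72:NB,79:NC,94:NE,96:ND]
Op 9: add NG@27 -> ring=[20:NF,27:NG,72:NB,79:NC,94:NE,96:ND]
Op 10: route key 47: smallest pos >= 47 is 72 -> NB

Answer: NB NB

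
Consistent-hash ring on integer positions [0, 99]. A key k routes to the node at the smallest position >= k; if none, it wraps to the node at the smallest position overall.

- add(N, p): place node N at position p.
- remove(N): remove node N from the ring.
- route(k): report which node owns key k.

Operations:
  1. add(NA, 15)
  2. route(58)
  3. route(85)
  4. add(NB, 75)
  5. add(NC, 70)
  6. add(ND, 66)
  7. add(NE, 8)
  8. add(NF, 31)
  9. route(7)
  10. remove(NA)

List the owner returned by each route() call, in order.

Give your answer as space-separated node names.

Op 1: add NA@15 -> ring=[15:NA]
Op 2: route key 58: none >= 58, wrap to smallest pos 15 -> NA
Op 3: route key 85: none >= 85, wrap to smallest pos 15 -> NA
Op 4: add NB@75 -> ring=[15:NA,75:NB]
Op 5: add NC@70 -> ring=[15:NA,70:NC,75:NB]
Op 6: add ND@66 -> ring=[15:NA,66:ND,70:NC,75:NB]
Op 7: add NE@8 -> ring=[8:NE,15:NA,66:ND,70:NC,75:NB]
Op 8: add NF@31 -> ring=[8:NE,15:NA,31:NF,66:ND,70:NC,75:NB]
Op 9: route key 7: smallest pos >= 7 is 8 -> NE
Op 10: remove NA -> ring=[8:NE,31:NF,66:ND,70:NC,75:NB]

Answer: NA NA NE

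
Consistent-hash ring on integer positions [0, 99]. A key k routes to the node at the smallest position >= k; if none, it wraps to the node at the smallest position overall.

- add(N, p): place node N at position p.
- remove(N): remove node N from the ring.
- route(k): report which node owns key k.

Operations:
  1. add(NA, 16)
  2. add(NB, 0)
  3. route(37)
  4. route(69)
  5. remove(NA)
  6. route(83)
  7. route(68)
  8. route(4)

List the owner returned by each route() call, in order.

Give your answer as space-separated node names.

Answer: NB NB NB NB NB

Derivation:
Op 1: add NA@16 -> ring=[16:NA]
Op 2: add NB@0 -> ring=[0:NB,16:NA]
Op 3: route key 37: none >= 37, wrap to smallest pos 0 -> NB
Op 4: route key 69: none >= 69, wrap to smallest pos 0 -> NB
Op 5: remove NA -> ring=[0:NB]
Op 6: route key 83: none >= 83, wrap to smallest pos 0 -> NB
Op 7: route key 68: none >= 68, wrap to smallest pos 0 -> NB
Op 8: route key 4: none >= 4, wrap to smallest pos 0 -> NB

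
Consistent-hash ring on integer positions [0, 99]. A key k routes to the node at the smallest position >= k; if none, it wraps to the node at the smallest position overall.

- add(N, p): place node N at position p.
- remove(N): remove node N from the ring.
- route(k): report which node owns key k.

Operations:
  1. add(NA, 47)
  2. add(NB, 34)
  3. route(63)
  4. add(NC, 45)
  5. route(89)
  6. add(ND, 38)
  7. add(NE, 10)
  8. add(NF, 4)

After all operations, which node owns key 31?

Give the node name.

Answer: NB

Derivation:
Op 1: add NA@47 -> ring=[47:NA]
Op 2: add NB@34 -> ring=[34:NB,47:NA]
Op 3: route key 63: none >= 63, wrap to smallest pos 34 -> NB
Op 4: add NC@45 -> ring=[34:NB,45:NC,47:NA]
Op 5: route key 89: none >= 89, wrap to smallest pos 34 -> NB
Op 6: add ND@38 -> ring=[34:NB,38:ND,45:NC,47:NA]
Op 7: add NE@10 -> ring=[10:NE,34:NB,38:ND,45:NC,47:NA]
Op 8: add NF@4 -> ring=[4:NF,10:NE,34:NB,38:ND,45:NC,47:NA]
Final route key 31: smallest pos >= 31 is 34 -> NB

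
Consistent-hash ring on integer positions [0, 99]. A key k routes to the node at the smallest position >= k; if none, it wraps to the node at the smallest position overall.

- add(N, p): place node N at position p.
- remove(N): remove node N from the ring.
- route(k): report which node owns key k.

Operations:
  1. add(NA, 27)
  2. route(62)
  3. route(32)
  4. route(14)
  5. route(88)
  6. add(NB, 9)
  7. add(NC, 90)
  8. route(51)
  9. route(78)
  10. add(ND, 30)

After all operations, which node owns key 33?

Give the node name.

Answer: NC

Derivation:
Op 1: add NA@27 -> ring=[27:NA]
Op 2: route key 62: none >= 62, wrap to smallest pos 27 -> NA
Op 3: route key 32: none >= 32, wrap to smallest pos 27 -> NA
Op 4: route key 14: smallest pos >= 14 is 27 -> NA
Op 5: route key 88: none >= 88, wrap to smallest pos 27 -> NA
Op 6: add NB@9 -> ring=[9:NB,27:NA]
Op 7: add NC@90 -> ring=[9:NB,27:NA,90:NC]
Op 8: route key 51: smallest pos >= 51 is 90 -> NC
Op 9: route key 78: smallest pos >= 78 is 90 -> NC
Op 10: add ND@30 -> ring=[9:NB,27:NA,30:ND,90:NC]
Final route key 33: smallest pos >= 33 is 90 -> NC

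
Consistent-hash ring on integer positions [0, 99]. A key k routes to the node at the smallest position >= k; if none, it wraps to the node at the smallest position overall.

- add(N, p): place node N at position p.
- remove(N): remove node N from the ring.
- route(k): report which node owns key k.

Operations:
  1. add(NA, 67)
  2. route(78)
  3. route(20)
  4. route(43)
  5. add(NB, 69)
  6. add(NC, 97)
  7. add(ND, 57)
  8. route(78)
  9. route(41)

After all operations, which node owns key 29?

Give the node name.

Op 1: add NA@67 -> ring=[67:NA]
Op 2: route key 78: none >= 78, wrap to smallest pos 67 -> NA
Op 3: route key 20: smallest pos >= 20 is 67 -> NA
Op 4: route key 43: smallest pos >= 43 is 67 -> NA
Op 5: add NB@69 -> ring=[67:NA,69:NB]
Op 6: add NC@97 -> ring=[67:NA,69:NB,97:NC]
Op 7: add ND@57 -> ring=[57:ND,67:NA,69:NB,97:NC]
Op 8: route key 78: smallest pos >= 78 is 97 -> NC
Op 9: route key 41: smallest pos >= 41 is 57 -> ND
Final route key 29: smallest pos >= 29 is 57 -> ND

Answer: ND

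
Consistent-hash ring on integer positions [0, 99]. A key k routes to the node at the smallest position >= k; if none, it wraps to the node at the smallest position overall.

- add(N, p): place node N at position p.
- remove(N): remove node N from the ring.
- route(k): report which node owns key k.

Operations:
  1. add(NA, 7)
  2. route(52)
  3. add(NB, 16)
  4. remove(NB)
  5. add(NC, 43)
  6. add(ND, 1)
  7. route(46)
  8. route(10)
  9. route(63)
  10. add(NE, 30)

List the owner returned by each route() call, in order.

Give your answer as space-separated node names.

Op 1: add NA@7 -> ring=[7:NA]
Op 2: route key 52: none >= 52, wrap to smallest pos 7 -> NA
Op 3: add NB@16 -> ring=[7:NA,16:NB]
Op 4: remove NB -> ring=[7:NA]
Op 5: add NC@43 -> ring=[7:NA,43:NC]
Op 6: add ND@1 -> ring=[1:ND,7:NA,43:NC]
Op 7: route key 46: none >= 46, wrap to smallest pos 1 -> ND
Op 8: route key 10: smallest pos >= 10 is 43 -> NC
Op 9: route key 63: none >= 63, wrap to smallest pos 1 -> ND
Op 10: add NE@30 -> ring=[1:ND,7:NA,30:NE,43:NC]

Answer: NA ND NC ND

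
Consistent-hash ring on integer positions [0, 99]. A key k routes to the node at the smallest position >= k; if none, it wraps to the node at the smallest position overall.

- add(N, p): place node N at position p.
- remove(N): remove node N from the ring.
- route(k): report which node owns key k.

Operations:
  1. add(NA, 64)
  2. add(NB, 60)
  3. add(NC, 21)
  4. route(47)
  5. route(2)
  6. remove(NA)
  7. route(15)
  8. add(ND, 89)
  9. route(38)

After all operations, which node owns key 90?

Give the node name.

Op 1: add NA@64 -> ring=[64:NA]
Op 2: add NB@60 -> ring=[60:NB,64:NA]
Op 3: add NC@21 -> ring=[21:NC,60:NB,64:NA]
Op 4: route key 47: smallest pos >= 47 is 60 -> NB
Op 5: route key 2: smallest pos >= 2 is 21 -> NC
Op 6: remove NA -> ring=[21:NC,60:NB]
Op 7: route key 15: smallest pos >= 15 is 21 -> NC
Op 8: add ND@89 -> ring=[21:NC,60:NB,89:ND]
Op 9: route key 38: smallest pos >= 38 is 60 -> NB
Final route key 90: none >= 90, wrap to smallest pos 21 -> NC

Answer: NC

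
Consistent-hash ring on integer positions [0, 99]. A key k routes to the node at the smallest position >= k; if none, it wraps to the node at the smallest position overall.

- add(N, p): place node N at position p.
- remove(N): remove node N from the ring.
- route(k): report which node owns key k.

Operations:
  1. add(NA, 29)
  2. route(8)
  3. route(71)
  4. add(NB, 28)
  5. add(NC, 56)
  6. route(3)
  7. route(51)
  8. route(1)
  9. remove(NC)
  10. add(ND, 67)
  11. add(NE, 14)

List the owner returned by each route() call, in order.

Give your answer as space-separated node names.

Op 1: add NA@29 -> ring=[29:NA]
Op 2: route key 8: smallest pos >= 8 is 29 -> NA
Op 3: route key 71: none >= 71, wrap to smallest pos 29 -> NA
Op 4: add NB@28 -> ring=[28:NB,29:NA]
Op 5: add NC@56 -> ring=[28:NB,29:NA,56:NC]
Op 6: route key 3: smallest pos >= 3 is 28 -> NB
Op 7: route key 51: smallest pos >= 51 is 56 -> NC
Op 8: route key 1: smallest pos >= 1 is 28 -> NB
Op 9: remove NC -> ring=[28:NB,29:NA]
Op 10: add ND@67 -> ring=[28:NB,29:NA,67:ND]
Op 11: add NE@14 -> ring=[14:NE,28:NB,29:NA,67:ND]

Answer: NA NA NB NC NB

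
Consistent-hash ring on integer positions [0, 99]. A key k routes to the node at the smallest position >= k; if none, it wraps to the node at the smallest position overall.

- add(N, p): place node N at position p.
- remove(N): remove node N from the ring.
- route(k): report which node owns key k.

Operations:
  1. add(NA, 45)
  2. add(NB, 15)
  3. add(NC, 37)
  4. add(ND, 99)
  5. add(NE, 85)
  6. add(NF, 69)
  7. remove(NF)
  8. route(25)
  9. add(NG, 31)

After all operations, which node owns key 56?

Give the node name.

Op 1: add NA@45 -> ring=[45:NA]
Op 2: add NB@15 -> ring=[15:NB,45:NA]
Op 3: add NC@37 -> ring=[15:NB,37:NC,45:NA]
Op 4: add ND@99 -> ring=[15:NB,37:NC,45:NA,99:ND]
Op 5: add NE@85 -> ring=[15:NB,37:NC,45:NA,85:NE,99:ND]
Op 6: add NF@69 -> ring=[15:NB,37:NC,45:NA,69:NF,85:NE,99:ND]
Op 7: remove NF -> ring=[15:NB,37:NC,45:NA,85:NE,99:ND]
Op 8: route key 25: smallest pos >= 25 is 37 -> NC
Op 9: add NG@31 -> ring=[15:NB,31:NG,37:NC,45:NA,85:NE,99:ND]
Final route key 56: smallest pos >= 56 is 85 -> NE

Answer: NE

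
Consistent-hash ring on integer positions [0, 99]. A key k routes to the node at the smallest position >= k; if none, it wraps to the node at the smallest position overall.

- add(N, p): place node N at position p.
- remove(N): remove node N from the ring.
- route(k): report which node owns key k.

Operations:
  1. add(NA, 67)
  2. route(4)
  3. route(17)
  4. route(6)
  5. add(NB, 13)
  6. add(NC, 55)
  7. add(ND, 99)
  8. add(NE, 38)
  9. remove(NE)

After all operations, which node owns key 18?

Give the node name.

Answer: NC

Derivation:
Op 1: add NA@67 -> ring=[67:NA]
Op 2: route key 4: smallest pos >= 4 is 67 -> NA
Op 3: route key 17: smallest pos >= 17 is 67 -> NA
Op 4: route key 6: smallest pos >= 6 is 67 -> NA
Op 5: add NB@13 -> ring=[13:NB,67:NA]
Op 6: add NC@55 -> ring=[13:NB,55:NC,67:NA]
Op 7: add ND@99 -> ring=[13:NB,55:NC,67:NA,99:ND]
Op 8: add NE@38 -> ring=[13:NB,38:NE,55:NC,67:NA,99:ND]
Op 9: remove NE -> ring=[13:NB,55:NC,67:NA,99:ND]
Final route key 18: smallest pos >= 18 is 55 -> NC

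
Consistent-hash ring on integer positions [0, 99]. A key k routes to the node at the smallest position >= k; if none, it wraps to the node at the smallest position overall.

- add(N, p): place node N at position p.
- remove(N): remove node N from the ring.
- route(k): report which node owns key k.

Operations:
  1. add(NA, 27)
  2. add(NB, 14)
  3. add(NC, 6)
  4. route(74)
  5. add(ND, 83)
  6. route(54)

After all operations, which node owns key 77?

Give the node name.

Answer: ND

Derivation:
Op 1: add NA@27 -> ring=[27:NA]
Op 2: add NB@14 -> ring=[14:NB,27:NA]
Op 3: add NC@6 -> ring=[6:NC,14:NB,27:NA]
Op 4: route key 74: none >= 74, wrap to smallest pos 6 -> NC
Op 5: add ND@83 -> ring=[6:NC,14:NB,27:NA,83:ND]
Op 6: route key 54: smallest pos >= 54 is 83 -> ND
Final route key 77: smallest pos >= 77 is 83 -> ND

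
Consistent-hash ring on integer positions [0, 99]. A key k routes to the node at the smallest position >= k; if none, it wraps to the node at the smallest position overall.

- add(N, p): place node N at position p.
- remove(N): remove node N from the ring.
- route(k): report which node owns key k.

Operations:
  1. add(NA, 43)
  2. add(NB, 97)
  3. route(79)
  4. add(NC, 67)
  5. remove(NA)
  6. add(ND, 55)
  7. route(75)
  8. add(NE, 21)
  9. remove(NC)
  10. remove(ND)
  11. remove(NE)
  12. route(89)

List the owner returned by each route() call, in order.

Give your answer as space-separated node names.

Op 1: add NA@43 -> ring=[43:NA]
Op 2: add NB@97 -> ring=[43:NA,97:NB]
Op 3: route key 79: smallest pos >= 79 is 97 -> NB
Op 4: add NC@67 -> ring=[43:NA,67:NC,97:NB]
Op 5: remove NA -> ring=[67:NC,97:NB]
Op 6: add ND@55 -> ring=[55:ND,67:NC,97:NB]
Op 7: route key 75: smallest pos >= 75 is 97 -> NB
Op 8: add NE@21 -> ring=[21:NE,55:ND,67:NC,97:NB]
Op 9: remove NC -> ring=[21:NE,55:ND,97:NB]
Op 10: remove ND -> ring=[21:NE,97:NB]
Op 11: remove NE -> ring=[97:NB]
Op 12: route key 89: smallest pos >= 89 is 97 -> NB

Answer: NB NB NB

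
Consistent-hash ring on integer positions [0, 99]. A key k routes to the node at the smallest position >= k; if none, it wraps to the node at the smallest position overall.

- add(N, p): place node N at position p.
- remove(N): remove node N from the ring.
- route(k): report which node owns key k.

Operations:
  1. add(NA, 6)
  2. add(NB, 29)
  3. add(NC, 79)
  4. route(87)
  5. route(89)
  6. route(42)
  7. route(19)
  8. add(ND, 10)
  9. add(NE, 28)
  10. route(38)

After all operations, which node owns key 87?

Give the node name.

Op 1: add NA@6 -> ring=[6:NA]
Op 2: add NB@29 -> ring=[6:NA,29:NB]
Op 3: add NC@79 -> ring=[6:NA,29:NB,79:NC]
Op 4: route key 87: none >= 87, wrap to smallest pos 6 -> NA
Op 5: route key 89: none >= 89, wrap to smallest pos 6 -> NA
Op 6: route key 42: smallest pos >= 42 is 79 -> NC
Op 7: route key 19: smallest pos >= 19 is 29 -> NB
Op 8: add ND@10 -> ring=[6:NA,10:ND,29:NB,79:NC]
Op 9: add NE@28 -> ring=[6:NA,10:ND,28:NE,29:NB,79:NC]
Op 10: route key 38: smallest pos >= 38 is 79 -> NC
Final route key 87: none >= 87, wrap to smallest pos 6 -> NA

Answer: NA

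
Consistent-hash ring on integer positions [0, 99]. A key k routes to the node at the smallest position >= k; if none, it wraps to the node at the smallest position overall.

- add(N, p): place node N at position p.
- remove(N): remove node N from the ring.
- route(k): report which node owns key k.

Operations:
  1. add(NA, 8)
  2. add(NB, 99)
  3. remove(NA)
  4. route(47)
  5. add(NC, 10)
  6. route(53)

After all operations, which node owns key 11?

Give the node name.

Op 1: add NA@8 -> ring=[8:NA]
Op 2: add NB@99 -> ring=[8:NA,99:NB]
Op 3: remove NA -> ring=[99:NB]
Op 4: route key 47: smallest pos >= 47 is 99 -> NB
Op 5: add NC@10 -> ring=[10:NC,99:NB]
Op 6: route key 53: smallest pos >= 53 is 99 -> NB
Final route key 11: smallest pos >= 11 is 99 -> NB

Answer: NB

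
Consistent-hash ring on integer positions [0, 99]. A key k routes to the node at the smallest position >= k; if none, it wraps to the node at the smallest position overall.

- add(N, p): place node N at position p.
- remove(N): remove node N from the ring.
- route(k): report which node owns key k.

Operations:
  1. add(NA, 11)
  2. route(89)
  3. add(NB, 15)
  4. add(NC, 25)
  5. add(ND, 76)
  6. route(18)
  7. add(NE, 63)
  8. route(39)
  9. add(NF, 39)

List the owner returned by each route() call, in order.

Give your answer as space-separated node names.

Op 1: add NA@11 -> ring=[11:NA]
Op 2: route key 89: none >= 89, wrap to smallest pos 11 -> NA
Op 3: add NB@15 -> ring=[11:NA,15:NB]
Op 4: add NC@25 -> ring=[11:NA,15:NB,25:NC]
Op 5: add ND@76 -> ring=[11:NA,15:NB,25:NC,76:ND]
Op 6: route key 18: smallest pos >= 18 is 25 -> NC
Op 7: add NE@63 -> ring=[11:NA,15:NB,25:NC,63:NE,76:ND]
Op 8: route key 39: smallest pos >= 39 is 63 -> NE
Op 9: add NF@39 -> ring=[11:NA,15:NB,25:NC,39:NF,63:NE,76:ND]

Answer: NA NC NE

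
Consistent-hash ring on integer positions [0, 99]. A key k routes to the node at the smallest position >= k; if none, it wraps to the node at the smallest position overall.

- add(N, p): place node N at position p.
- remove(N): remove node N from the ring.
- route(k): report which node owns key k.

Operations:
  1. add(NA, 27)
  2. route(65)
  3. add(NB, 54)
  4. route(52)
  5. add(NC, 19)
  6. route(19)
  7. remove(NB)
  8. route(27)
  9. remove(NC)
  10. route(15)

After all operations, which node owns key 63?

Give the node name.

Answer: NA

Derivation:
Op 1: add NA@27 -> ring=[27:NA]
Op 2: route key 65: none >= 65, wrap to smallest pos 27 -> NA
Op 3: add NB@54 -> ring=[27:NA,54:NB]
Op 4: route key 52: smallest pos >= 52 is 54 -> NB
Op 5: add NC@19 -> ring=[19:NC,27:NA,54:NB]
Op 6: route key 19: smallest pos >= 19 is 19 -> NC
Op 7: remove NB -> ring=[19:NC,27:NA]
Op 8: route key 27: smallest pos >= 27 is 27 -> NA
Op 9: remove NC -> ring=[27:NA]
Op 10: route key 15: smallest pos >= 15 is 27 -> NA
Final route key 63: none >= 63, wrap to smallest pos 27 -> NA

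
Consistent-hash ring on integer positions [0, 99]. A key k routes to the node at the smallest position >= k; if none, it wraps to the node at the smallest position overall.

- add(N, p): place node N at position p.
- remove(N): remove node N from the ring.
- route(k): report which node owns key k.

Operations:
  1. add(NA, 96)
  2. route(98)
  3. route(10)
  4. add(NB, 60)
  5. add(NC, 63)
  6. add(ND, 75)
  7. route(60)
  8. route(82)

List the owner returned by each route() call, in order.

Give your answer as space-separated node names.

Op 1: add NA@96 -> ring=[96:NA]
Op 2: route key 98: none >= 98, wrap to smallest pos 96 -> NA
Op 3: route key 10: smallest pos >= 10 is 96 -> NA
Op 4: add NB@60 -> ring=[60:NB,96:NA]
Op 5: add NC@63 -> ring=[60:NB,63:NC,96:NA]
Op 6: add ND@75 -> ring=[60:NB,63:NC,75:ND,96:NA]
Op 7: route key 60: smallest pos >= 60 is 60 -> NB
Op 8: route key 82: smallest pos >= 82 is 96 -> NA

Answer: NA NA NB NA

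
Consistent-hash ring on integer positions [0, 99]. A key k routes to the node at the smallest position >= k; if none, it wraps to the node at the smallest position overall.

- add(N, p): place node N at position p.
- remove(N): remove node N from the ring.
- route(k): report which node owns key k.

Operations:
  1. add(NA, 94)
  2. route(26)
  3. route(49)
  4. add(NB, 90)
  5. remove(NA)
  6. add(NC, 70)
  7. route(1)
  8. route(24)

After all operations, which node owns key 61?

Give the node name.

Op 1: add NA@94 -> ring=[94:NA]
Op 2: route key 26: smallest pos >= 26 is 94 -> NA
Op 3: route key 49: smallest pos >= 49 is 94 -> NA
Op 4: add NB@90 -> ring=[90:NB,94:NA]
Op 5: remove NA -> ring=[90:NB]
Op 6: add NC@70 -> ring=[70:NC,90:NB]
Op 7: route key 1: smallest pos >= 1 is 70 -> NC
Op 8: route key 24: smallest pos >= 24 is 70 -> NC
Final route key 61: smallest pos >= 61 is 70 -> NC

Answer: NC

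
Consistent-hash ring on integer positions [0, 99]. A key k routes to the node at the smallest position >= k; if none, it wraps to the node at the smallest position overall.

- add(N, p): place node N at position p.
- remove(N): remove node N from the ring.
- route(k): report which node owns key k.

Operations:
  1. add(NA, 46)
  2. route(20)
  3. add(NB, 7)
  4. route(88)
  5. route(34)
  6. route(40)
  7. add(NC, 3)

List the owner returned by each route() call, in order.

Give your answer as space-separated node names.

Answer: NA NB NA NA

Derivation:
Op 1: add NA@46 -> ring=[46:NA]
Op 2: route key 20: smallest pos >= 20 is 46 -> NA
Op 3: add NB@7 -> ring=[7:NB,46:NA]
Op 4: route key 88: none >= 88, wrap to smallest pos 7 -> NB
Op 5: route key 34: smallest pos >= 34 is 46 -> NA
Op 6: route key 40: smallest pos >= 40 is 46 -> NA
Op 7: add NC@3 -> ring=[3:NC,7:NB,46:NA]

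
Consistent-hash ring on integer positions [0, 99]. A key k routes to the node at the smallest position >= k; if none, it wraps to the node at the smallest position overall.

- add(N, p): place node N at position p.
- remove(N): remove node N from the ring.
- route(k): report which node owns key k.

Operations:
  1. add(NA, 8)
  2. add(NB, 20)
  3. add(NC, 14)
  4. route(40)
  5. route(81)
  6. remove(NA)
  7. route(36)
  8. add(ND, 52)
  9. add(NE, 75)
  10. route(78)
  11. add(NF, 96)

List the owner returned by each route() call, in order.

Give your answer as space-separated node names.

Op 1: add NA@8 -> ring=[8:NA]
Op 2: add NB@20 -> ring=[8:NA,20:NB]
Op 3: add NC@14 -> ring=[8:NA,14:NC,20:NB]
Op 4: route key 40: none >= 40, wrap to smallest pos 8 -> NA
Op 5: route key 81: none >= 81, wrap to smallest pos 8 -> NA
Op 6: remove NA -> ring=[14:NC,20:NB]
Op 7: route key 36: none >= 36, wrap to smallest pos 14 -> NC
Op 8: add ND@52 -> ring=[14:NC,20:NB,52:ND]
Op 9: add NE@75 -> ring=[14:NC,20:NB,52:ND,75:NE]
Op 10: route key 78: none >= 78, wrap to smallest pos 14 -> NC
Op 11: add NF@96 -> ring=[14:NC,20:NB,52:ND,75:NE,96:NF]

Answer: NA NA NC NC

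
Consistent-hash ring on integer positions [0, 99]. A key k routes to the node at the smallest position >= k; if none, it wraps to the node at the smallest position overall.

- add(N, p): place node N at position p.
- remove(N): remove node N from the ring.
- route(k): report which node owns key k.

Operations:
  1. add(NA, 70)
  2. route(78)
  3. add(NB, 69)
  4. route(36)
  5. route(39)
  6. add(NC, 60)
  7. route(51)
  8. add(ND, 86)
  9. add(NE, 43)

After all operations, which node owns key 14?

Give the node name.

Answer: NE

Derivation:
Op 1: add NA@70 -> ring=[70:NA]
Op 2: route key 78: none >= 78, wrap to smallest pos 70 -> NA
Op 3: add NB@69 -> ring=[69:NB,70:NA]
Op 4: route key 36: smallest pos >= 36 is 69 -> NB
Op 5: route key 39: smallest pos >= 39 is 69 -> NB
Op 6: add NC@60 -> ring=[60:NC,69:NB,70:NA]
Op 7: route key 51: smallest pos >= 51 is 60 -> NC
Op 8: add ND@86 -> ring=[60:NC,69:NB,70:NA,86:ND]
Op 9: add NE@43 -> ring=[43:NE,60:NC,69:NB,70:NA,86:ND]
Final route key 14: smallest pos >= 14 is 43 -> NE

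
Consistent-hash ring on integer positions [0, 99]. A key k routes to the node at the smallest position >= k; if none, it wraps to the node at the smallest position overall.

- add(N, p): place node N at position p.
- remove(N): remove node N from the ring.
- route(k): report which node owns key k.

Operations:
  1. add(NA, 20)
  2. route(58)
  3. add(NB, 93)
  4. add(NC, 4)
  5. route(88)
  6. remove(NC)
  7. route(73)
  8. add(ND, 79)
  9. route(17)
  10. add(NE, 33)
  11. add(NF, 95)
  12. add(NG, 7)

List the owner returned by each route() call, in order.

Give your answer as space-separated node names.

Answer: NA NB NB NA

Derivation:
Op 1: add NA@20 -> ring=[20:NA]
Op 2: route key 58: none >= 58, wrap to smallest pos 20 -> NA
Op 3: add NB@93 -> ring=[20:NA,93:NB]
Op 4: add NC@4 -> ring=[4:NC,20:NA,93:NB]
Op 5: route key 88: smallest pos >= 88 is 93 -> NB
Op 6: remove NC -> ring=[20:NA,93:NB]
Op 7: route key 73: smallest pos >= 73 is 93 -> NB
Op 8: add ND@79 -> ring=[20:NA,79:ND,93:NB]
Op 9: route key 17: smallest pos >= 17 is 20 -> NA
Op 10: add NE@33 -> ring=[20:NA,33:NE,79:ND,93:NB]
Op 11: add NF@95 -> ring=[20:NA,33:NE,79:ND,93:NB,95:NF]
Op 12: add NG@7 -> ring=[7:NG,20:NA,33:NE,79:ND,93:NB,95:NF]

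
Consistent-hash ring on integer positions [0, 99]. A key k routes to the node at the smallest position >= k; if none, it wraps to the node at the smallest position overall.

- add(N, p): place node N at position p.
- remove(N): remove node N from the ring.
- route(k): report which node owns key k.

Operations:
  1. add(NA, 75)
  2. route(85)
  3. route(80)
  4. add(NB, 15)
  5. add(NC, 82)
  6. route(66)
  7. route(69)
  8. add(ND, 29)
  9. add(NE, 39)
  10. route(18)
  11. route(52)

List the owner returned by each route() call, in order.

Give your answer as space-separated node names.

Op 1: add NA@75 -> ring=[75:NA]
Op 2: route key 85: none >= 85, wrap to smallest pos 75 -> NA
Op 3: route key 80: none >= 80, wrap to smallest pos 75 -> NA
Op 4: add NB@15 -> ring=[15:NB,75:NA]
Op 5: add NC@82 -> ring=[15:NB,75:NA,82:NC]
Op 6: route key 66: smallest pos >= 66 is 75 -> NA
Op 7: route key 69: smallest pos >= 69 is 75 -> NA
Op 8: add ND@29 -> ring=[15:NB,29:ND,75:NA,82:NC]
Op 9: add NE@39 -> ring=[15:NB,29:ND,39:NE,75:NA,82:NC]
Op 10: route key 18: smallest pos >= 18 is 29 -> ND
Op 11: route key 52: smallest pos >= 52 is 75 -> NA

Answer: NA NA NA NA ND NA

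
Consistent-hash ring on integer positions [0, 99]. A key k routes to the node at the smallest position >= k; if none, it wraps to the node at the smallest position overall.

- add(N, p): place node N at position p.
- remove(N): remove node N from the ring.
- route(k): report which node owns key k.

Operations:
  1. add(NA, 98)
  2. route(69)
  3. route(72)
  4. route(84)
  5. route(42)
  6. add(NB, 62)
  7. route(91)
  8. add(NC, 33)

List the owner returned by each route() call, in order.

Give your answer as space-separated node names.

Answer: NA NA NA NA NA

Derivation:
Op 1: add NA@98 -> ring=[98:NA]
Op 2: route key 69: smallest pos >= 69 is 98 -> NA
Op 3: route key 72: smallest pos >= 72 is 98 -> NA
Op 4: route key 84: smallest pos >= 84 is 98 -> NA
Op 5: route key 42: smallest pos >= 42 is 98 -> NA
Op 6: add NB@62 -> ring=[62:NB,98:NA]
Op 7: route key 91: smallest pos >= 91 is 98 -> NA
Op 8: add NC@33 -> ring=[33:NC,62:NB,98:NA]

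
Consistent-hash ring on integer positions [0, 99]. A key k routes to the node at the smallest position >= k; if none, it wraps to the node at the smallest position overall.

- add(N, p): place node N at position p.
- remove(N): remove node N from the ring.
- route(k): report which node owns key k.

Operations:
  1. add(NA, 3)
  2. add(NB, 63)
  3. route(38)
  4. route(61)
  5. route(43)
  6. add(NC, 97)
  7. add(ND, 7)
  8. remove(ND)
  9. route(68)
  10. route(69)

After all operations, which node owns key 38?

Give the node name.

Op 1: add NA@3 -> ring=[3:NA]
Op 2: add NB@63 -> ring=[3:NA,63:NB]
Op 3: route key 38: smallest pos >= 38 is 63 -> NB
Op 4: route key 61: smallest pos >= 61 is 63 -> NB
Op 5: route key 43: smallest pos >= 43 is 63 -> NB
Op 6: add NC@97 -> ring=[3:NA,63:NB,97:NC]
Op 7: add ND@7 -> ring=[3:NA,7:ND,63:NB,97:NC]
Op 8: remove ND -> ring=[3:NA,63:NB,97:NC]
Op 9: route key 68: smallest pos >= 68 is 97 -> NC
Op 10: route key 69: smallest pos >= 69 is 97 -> NC
Final route key 38: smallest pos >= 38 is 63 -> NB

Answer: NB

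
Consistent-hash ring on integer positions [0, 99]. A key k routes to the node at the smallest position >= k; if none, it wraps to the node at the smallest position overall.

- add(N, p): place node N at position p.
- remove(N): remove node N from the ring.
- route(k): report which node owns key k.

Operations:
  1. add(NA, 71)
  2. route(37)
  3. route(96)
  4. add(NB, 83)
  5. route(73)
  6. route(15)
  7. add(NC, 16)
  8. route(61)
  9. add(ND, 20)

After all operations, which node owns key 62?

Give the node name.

Op 1: add NA@71 -> ring=[71:NA]
Op 2: route key 37: smallest pos >= 37 is 71 -> NA
Op 3: route key 96: none >= 96, wrap to smallest pos 71 -> NA
Op 4: add NB@83 -> ring=[71:NA,83:NB]
Op 5: route key 73: smallest pos >= 73 is 83 -> NB
Op 6: route key 15: smallest pos >= 15 is 71 -> NA
Op 7: add NC@16 -> ring=[16:NC,71:NA,83:NB]
Op 8: route key 61: smallest pos >= 61 is 71 -> NA
Op 9: add ND@20 -> ring=[16:NC,20:ND,71:NA,83:NB]
Final route key 62: smallest pos >= 62 is 71 -> NA

Answer: NA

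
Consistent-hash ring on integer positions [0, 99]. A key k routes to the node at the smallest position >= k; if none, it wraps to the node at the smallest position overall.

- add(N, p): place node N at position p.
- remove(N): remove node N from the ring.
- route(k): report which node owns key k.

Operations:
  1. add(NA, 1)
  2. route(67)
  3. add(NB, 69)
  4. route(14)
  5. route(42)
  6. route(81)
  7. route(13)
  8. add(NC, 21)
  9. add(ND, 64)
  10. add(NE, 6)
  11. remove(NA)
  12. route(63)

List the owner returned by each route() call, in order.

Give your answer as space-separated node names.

Answer: NA NB NB NA NB ND

Derivation:
Op 1: add NA@1 -> ring=[1:NA]
Op 2: route key 67: none >= 67, wrap to smallest pos 1 -> NA
Op 3: add NB@69 -> ring=[1:NA,69:NB]
Op 4: route key 14: smallest pos >= 14 is 69 -> NB
Op 5: route key 42: smallest pos >= 42 is 69 -> NB
Op 6: route key 81: none >= 81, wrap to smallest pos 1 -> NA
Op 7: route key 13: smallest pos >= 13 is 69 -> NB
Op 8: add NC@21 -> ring=[1:NA,21:NC,69:NB]
Op 9: add ND@64 -> ring=[1:NA,21:NC,64:ND,69:NB]
Op 10: add NE@6 -> ring=[1:NA,6:NE,21:NC,64:ND,69:NB]
Op 11: remove NA -> ring=[6:NE,21:NC,64:ND,69:NB]
Op 12: route key 63: smallest pos >= 63 is 64 -> ND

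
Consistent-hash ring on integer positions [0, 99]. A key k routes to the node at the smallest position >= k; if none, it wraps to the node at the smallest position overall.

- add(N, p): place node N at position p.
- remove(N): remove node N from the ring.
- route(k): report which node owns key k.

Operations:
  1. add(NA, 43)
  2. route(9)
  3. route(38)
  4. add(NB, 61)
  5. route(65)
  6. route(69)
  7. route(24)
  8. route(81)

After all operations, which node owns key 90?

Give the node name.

Op 1: add NA@43 -> ring=[43:NA]
Op 2: route key 9: smallest pos >= 9 is 43 -> NA
Op 3: route key 38: smallest pos >= 38 is 43 -> NA
Op 4: add NB@61 -> ring=[43:NA,61:NB]
Op 5: route key 65: none >= 65, wrap to smallest pos 43 -> NA
Op 6: route key 69: none >= 69, wrap to smallest pos 43 -> NA
Op 7: route key 24: smallest pos >= 24 is 43 -> NA
Op 8: route key 81: none >= 81, wrap to smallest pos 43 -> NA
Final route key 90: none >= 90, wrap to smallest pos 43 -> NA

Answer: NA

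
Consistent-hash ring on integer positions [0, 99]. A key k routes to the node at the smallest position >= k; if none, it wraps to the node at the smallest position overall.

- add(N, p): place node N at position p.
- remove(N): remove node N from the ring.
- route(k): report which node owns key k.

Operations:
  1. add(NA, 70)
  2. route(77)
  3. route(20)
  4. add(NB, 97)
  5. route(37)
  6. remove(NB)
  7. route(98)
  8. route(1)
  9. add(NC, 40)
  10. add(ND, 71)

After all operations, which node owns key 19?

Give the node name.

Answer: NC

Derivation:
Op 1: add NA@70 -> ring=[70:NA]
Op 2: route key 77: none >= 77, wrap to smallest pos 70 -> NA
Op 3: route key 20: smallest pos >= 20 is 70 -> NA
Op 4: add NB@97 -> ring=[70:NA,97:NB]
Op 5: route key 37: smallest pos >= 37 is 70 -> NA
Op 6: remove NB -> ring=[70:NA]
Op 7: route key 98: none >= 98, wrap to smallest pos 70 -> NA
Op 8: route key 1: smallest pos >= 1 is 70 -> NA
Op 9: add NC@40 -> ring=[40:NC,70:NA]
Op 10: add ND@71 -> ring=[40:NC,70:NA,71:ND]
Final route key 19: smallest pos >= 19 is 40 -> NC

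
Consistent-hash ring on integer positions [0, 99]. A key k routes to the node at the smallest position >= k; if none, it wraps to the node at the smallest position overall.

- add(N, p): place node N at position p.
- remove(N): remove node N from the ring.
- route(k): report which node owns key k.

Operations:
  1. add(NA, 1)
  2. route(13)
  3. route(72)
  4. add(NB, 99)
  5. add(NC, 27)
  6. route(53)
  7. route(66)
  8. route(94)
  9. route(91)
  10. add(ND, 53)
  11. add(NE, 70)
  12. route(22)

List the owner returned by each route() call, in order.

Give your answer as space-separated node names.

Answer: NA NA NB NB NB NB NC

Derivation:
Op 1: add NA@1 -> ring=[1:NA]
Op 2: route key 13: none >= 13, wrap to smallest pos 1 -> NA
Op 3: route key 72: none >= 72, wrap to smallest pos 1 -> NA
Op 4: add NB@99 -> ring=[1:NA,99:NB]
Op 5: add NC@27 -> ring=[1:NA,27:NC,99:NB]
Op 6: route key 53: smallest pos >= 53 is 99 -> NB
Op 7: route key 66: smallest pos >= 66 is 99 -> NB
Op 8: route key 94: smallest pos >= 94 is 99 -> NB
Op 9: route key 91: smallest pos >= 91 is 99 -> NB
Op 10: add ND@53 -> ring=[1:NA,27:NC,53:ND,99:NB]
Op 11: add NE@70 -> ring=[1:NA,27:NC,53:ND,70:NE,99:NB]
Op 12: route key 22: smallest pos >= 22 is 27 -> NC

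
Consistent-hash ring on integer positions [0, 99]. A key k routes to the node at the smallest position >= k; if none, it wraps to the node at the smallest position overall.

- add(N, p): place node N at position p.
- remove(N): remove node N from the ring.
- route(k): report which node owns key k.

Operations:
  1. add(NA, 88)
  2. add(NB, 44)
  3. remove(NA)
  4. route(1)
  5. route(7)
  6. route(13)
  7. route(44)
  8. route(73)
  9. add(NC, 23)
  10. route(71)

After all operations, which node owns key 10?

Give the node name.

Answer: NC

Derivation:
Op 1: add NA@88 -> ring=[88:NA]
Op 2: add NB@44 -> ring=[44:NB,88:NA]
Op 3: remove NA -> ring=[44:NB]
Op 4: route key 1: smallest pos >= 1 is 44 -> NB
Op 5: route key 7: smallest pos >= 7 is 44 -> NB
Op 6: route key 13: smallest pos >= 13 is 44 -> NB
Op 7: route key 44: smallest pos >= 44 is 44 -> NB
Op 8: route key 73: none >= 73, wrap to smallest pos 44 -> NB
Op 9: add NC@23 -> ring=[23:NC,44:NB]
Op 10: route key 71: none >= 71, wrap to smallest pos 23 -> NC
Final route key 10: smallest pos >= 10 is 23 -> NC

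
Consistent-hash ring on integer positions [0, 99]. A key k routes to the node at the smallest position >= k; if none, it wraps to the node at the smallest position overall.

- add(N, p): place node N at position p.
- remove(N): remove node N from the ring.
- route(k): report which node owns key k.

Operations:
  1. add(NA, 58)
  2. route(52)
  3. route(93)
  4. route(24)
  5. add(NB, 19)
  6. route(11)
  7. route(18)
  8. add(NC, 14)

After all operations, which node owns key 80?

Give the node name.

Op 1: add NA@58 -> ring=[58:NA]
Op 2: route key 52: smallest pos >= 52 is 58 -> NA
Op 3: route key 93: none >= 93, wrap to smallest pos 58 -> NA
Op 4: route key 24: smallest pos >= 24 is 58 -> NA
Op 5: add NB@19 -> ring=[19:NB,58:NA]
Op 6: route key 11: smallest pos >= 11 is 19 -> NB
Op 7: route key 18: smallest pos >= 18 is 19 -> NB
Op 8: add NC@14 -> ring=[14:NC,19:NB,58:NA]
Final route key 80: none >= 80, wrap to smallest pos 14 -> NC

Answer: NC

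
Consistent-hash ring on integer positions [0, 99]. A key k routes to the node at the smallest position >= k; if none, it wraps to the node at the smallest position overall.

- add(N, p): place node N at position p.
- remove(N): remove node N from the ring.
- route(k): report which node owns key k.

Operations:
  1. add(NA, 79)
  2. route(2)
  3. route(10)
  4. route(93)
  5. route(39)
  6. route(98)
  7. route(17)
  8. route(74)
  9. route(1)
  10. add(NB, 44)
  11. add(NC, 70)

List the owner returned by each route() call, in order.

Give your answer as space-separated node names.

Answer: NA NA NA NA NA NA NA NA

Derivation:
Op 1: add NA@79 -> ring=[79:NA]
Op 2: route key 2: smallest pos >= 2 is 79 -> NA
Op 3: route key 10: smallest pos >= 10 is 79 -> NA
Op 4: route key 93: none >= 93, wrap to smallest pos 79 -> NA
Op 5: route key 39: smallest pos >= 39 is 79 -> NA
Op 6: route key 98: none >= 98, wrap to smallest pos 79 -> NA
Op 7: route key 17: smallest pos >= 17 is 79 -> NA
Op 8: route key 74: smallest pos >= 74 is 79 -> NA
Op 9: route key 1: smallest pos >= 1 is 79 -> NA
Op 10: add NB@44 -> ring=[44:NB,79:NA]
Op 11: add NC@70 -> ring=[44:NB,70:NC,79:NA]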